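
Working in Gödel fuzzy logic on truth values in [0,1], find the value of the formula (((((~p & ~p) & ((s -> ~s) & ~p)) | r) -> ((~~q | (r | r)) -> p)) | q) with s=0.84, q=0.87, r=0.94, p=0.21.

~p: Gödel ¬ of 0.21 = 0 (operand ≠ 0)
~p: Gödel ¬ of 0.21 = 0 (operand ≠ 0)
(~p & ~p) = min(0, 0) = 0
~s: Gödel ¬ of 0.84 = 0 (operand ≠ 0)
(s -> ~s): 0.84 > 0, so result = 0
~p: Gödel ¬ of 0.21 = 0 (operand ≠ 0)
((s -> ~s) & ~p) = min(0, 0) = 0
((~p & ~p) & ((s -> ~s) & ~p)) = min(0, 0) = 0
(((~p & ~p) & ((s -> ~s) & ~p)) | r) = max(0, 0.94) = 0.94
~q: Gödel ¬ of 0.87 = 0 (operand ≠ 0)
~~q: Gödel ¬ of 0 = 1 (operand is 0)
(r | r) = max(0.94, 0.94) = 0.94
(~~q | (r | r)) = max(1, 0.94) = 1
((~~q | (r | r)) -> p): 1 > 0.21, so result = 0.21
((((~p & ~p) & ((s -> ~s) & ~p)) | r) -> ((~~q | (r | r)) -> p)): 0.94 > 0.21, so result = 0.21
(((((~p & ~p) & ((s -> ~s) & ~p)) | r) -> ((~~q | (r | r)) -> p)) | q) = max(0.21, 0.87) = 0.87

0.87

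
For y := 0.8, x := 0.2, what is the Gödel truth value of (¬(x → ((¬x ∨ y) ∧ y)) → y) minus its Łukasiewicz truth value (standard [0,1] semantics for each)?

Gödel evaluation:
  ¬x: Gödel ¬ of 0.2 = 0 (operand ≠ 0)
  (¬x ∨ y) = max(0, 0.8) = 0.8
  ((¬x ∨ y) ∧ y) = min(0.8, 0.8) = 0.8
  (x → ((¬x ∨ y) ∧ y)): 0.2 ≤ 0.8, so result = 1
  ¬(x → ((¬x ∨ y) ∧ y)): Gödel ¬ of 1 = 0 (operand ≠ 0)
  (¬(x → ((¬x ∨ y) ∧ y)) → y): 0 ≤ 0.8, so result = 1
  Gödel value = 1
Łukasiewicz evaluation:
  ¬x: Łukasiewicz ¬ gives 1 − 0.2 = 0.8
  (¬x ∨ y) = max(0.8, 0.8) = 0.8
  ((¬x ∨ y) ∧ y) = min(0.8, 0.8) = 0.8
  (x → ((¬x ∨ y) ∧ y)): min(1, 1 − 0.2 + 0.8) = 1
  ¬(x → ((¬x ∨ y) ∧ y)): Łukasiewicz ¬ gives 1 − 1 = 0
  (¬(x → ((¬x ∨ y) ∧ y)) → y): min(1, 1 − 0 + 0.8) = 1
  Łukasiewicz value = 1
Difference: 1 − 1 = 0.00

0.00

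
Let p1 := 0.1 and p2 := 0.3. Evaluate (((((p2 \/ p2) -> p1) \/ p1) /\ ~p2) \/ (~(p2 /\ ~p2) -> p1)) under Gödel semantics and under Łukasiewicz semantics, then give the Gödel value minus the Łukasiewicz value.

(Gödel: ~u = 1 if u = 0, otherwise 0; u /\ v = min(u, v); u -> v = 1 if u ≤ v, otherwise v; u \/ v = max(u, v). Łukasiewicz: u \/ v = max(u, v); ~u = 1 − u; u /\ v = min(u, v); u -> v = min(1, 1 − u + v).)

-0.60

Gödel evaluation:
  (p2 \/ p2) = max(0.3, 0.3) = 0.3
  ((p2 \/ p2) -> p1): 0.3 > 0.1, so result = 0.1
  (((p2 \/ p2) -> p1) \/ p1) = max(0.1, 0.1) = 0.1
  ~p2: Gödel ¬ of 0.3 = 0 (operand ≠ 0)
  ((((p2 \/ p2) -> p1) \/ p1) /\ ~p2) = min(0.1, 0) = 0
  ~p2: Gödel ¬ of 0.3 = 0 (operand ≠ 0)
  (p2 /\ ~p2) = min(0.3, 0) = 0
  ~(p2 /\ ~p2): Gödel ¬ of 0 = 1 (operand is 0)
  (~(p2 /\ ~p2) -> p1): 1 > 0.1, so result = 0.1
  (((((p2 \/ p2) -> p1) \/ p1) /\ ~p2) \/ (~(p2 /\ ~p2) -> p1)) = max(0, 0.1) = 0.1
  Gödel value = 0.1
Łukasiewicz evaluation:
  (p2 \/ p2) = max(0.3, 0.3) = 0.3
  ((p2 \/ p2) -> p1): min(1, 1 − 0.3 + 0.1) = 0.8
  (((p2 \/ p2) -> p1) \/ p1) = max(0.8, 0.1) = 0.8
  ~p2: Łukasiewicz ¬ gives 1 − 0.3 = 0.7
  ((((p2 \/ p2) -> p1) \/ p1) /\ ~p2) = min(0.8, 0.7) = 0.7
  ~p2: Łukasiewicz ¬ gives 1 − 0.3 = 0.7
  (p2 /\ ~p2) = min(0.3, 0.7) = 0.3
  ~(p2 /\ ~p2): Łukasiewicz ¬ gives 1 − 0.3 = 0.7
  (~(p2 /\ ~p2) -> p1): min(1, 1 − 0.7 + 0.1) = 0.4
  (((((p2 \/ p2) -> p1) \/ p1) /\ ~p2) \/ (~(p2 /\ ~p2) -> p1)) = max(0.7, 0.4) = 0.7
  Łukasiewicz value = 0.7
Difference: 0.1 − 0.7 = -0.60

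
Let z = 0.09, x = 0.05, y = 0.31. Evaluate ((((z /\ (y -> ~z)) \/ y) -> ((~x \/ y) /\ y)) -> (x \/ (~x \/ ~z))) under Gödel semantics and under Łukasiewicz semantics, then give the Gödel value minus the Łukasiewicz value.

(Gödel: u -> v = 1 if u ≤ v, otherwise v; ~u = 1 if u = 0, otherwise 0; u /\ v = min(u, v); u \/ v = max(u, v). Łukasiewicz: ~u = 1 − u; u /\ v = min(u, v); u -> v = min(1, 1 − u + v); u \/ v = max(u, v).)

-0.90

Gödel evaluation:
  ~z: Gödel ¬ of 0.09 = 0 (operand ≠ 0)
  (y -> ~z): 0.31 > 0, so result = 0
  (z /\ (y -> ~z)) = min(0.09, 0) = 0
  ((z /\ (y -> ~z)) \/ y) = max(0, 0.31) = 0.31
  ~x: Gödel ¬ of 0.05 = 0 (operand ≠ 0)
  (~x \/ y) = max(0, 0.31) = 0.31
  ((~x \/ y) /\ y) = min(0.31, 0.31) = 0.31
  (((z /\ (y -> ~z)) \/ y) -> ((~x \/ y) /\ y)): 0.31 ≤ 0.31, so result = 1
  ~x: Gödel ¬ of 0.05 = 0 (operand ≠ 0)
  ~z: Gödel ¬ of 0.09 = 0 (operand ≠ 0)
  (~x \/ ~z) = max(0, 0) = 0
  (x \/ (~x \/ ~z)) = max(0.05, 0) = 0.05
  ((((z /\ (y -> ~z)) \/ y) -> ((~x \/ y) /\ y)) -> (x \/ (~x \/ ~z))): 1 > 0.05, so result = 0.05
  Gödel value = 0.05
Łukasiewicz evaluation:
  ~z: Łukasiewicz ¬ gives 1 − 0.09 = 0.91
  (y -> ~z): min(1, 1 − 0.31 + 0.91) = 1
  (z /\ (y -> ~z)) = min(0.09, 1) = 0.09
  ((z /\ (y -> ~z)) \/ y) = max(0.09, 0.31) = 0.31
  ~x: Łukasiewicz ¬ gives 1 − 0.05 = 0.95
  (~x \/ y) = max(0.95, 0.31) = 0.95
  ((~x \/ y) /\ y) = min(0.95, 0.31) = 0.31
  (((z /\ (y -> ~z)) \/ y) -> ((~x \/ y) /\ y)): min(1, 1 − 0.31 + 0.31) = 1
  ~x: Łukasiewicz ¬ gives 1 − 0.05 = 0.95
  ~z: Łukasiewicz ¬ gives 1 − 0.09 = 0.91
  (~x \/ ~z) = max(0.95, 0.91) = 0.95
  (x \/ (~x \/ ~z)) = max(0.05, 0.95) = 0.95
  ((((z /\ (y -> ~z)) \/ y) -> ((~x \/ y) /\ y)) -> (x \/ (~x \/ ~z))): min(1, 1 − 1 + 0.95) = 0.95
  Łukasiewicz value = 0.95
Difference: 0.05 − 0.95 = -0.90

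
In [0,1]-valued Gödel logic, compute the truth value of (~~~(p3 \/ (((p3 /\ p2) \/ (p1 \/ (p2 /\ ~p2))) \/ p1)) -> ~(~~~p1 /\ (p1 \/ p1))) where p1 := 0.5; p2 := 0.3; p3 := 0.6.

(p3 /\ p2) = min(0.6, 0.3) = 0.3
~p2: Gödel ¬ of 0.3 = 0 (operand ≠ 0)
(p2 /\ ~p2) = min(0.3, 0) = 0
(p1 \/ (p2 /\ ~p2)) = max(0.5, 0) = 0.5
((p3 /\ p2) \/ (p1 \/ (p2 /\ ~p2))) = max(0.3, 0.5) = 0.5
(((p3 /\ p2) \/ (p1 \/ (p2 /\ ~p2))) \/ p1) = max(0.5, 0.5) = 0.5
(p3 \/ (((p3 /\ p2) \/ (p1 \/ (p2 /\ ~p2))) \/ p1)) = max(0.6, 0.5) = 0.6
~(p3 \/ (((p3 /\ p2) \/ (p1 \/ (p2 /\ ~p2))) \/ p1)): Gödel ¬ of 0.6 = 0 (operand ≠ 0)
~~(p3 \/ (((p3 /\ p2) \/ (p1 \/ (p2 /\ ~p2))) \/ p1)): Gödel ¬ of 0 = 1 (operand is 0)
~~~(p3 \/ (((p3 /\ p2) \/ (p1 \/ (p2 /\ ~p2))) \/ p1)): Gödel ¬ of 1 = 0 (operand ≠ 0)
~p1: Gödel ¬ of 0.5 = 0 (operand ≠ 0)
~~p1: Gödel ¬ of 0 = 1 (operand is 0)
~~~p1: Gödel ¬ of 1 = 0 (operand ≠ 0)
(p1 \/ p1) = max(0.5, 0.5) = 0.5
(~~~p1 /\ (p1 \/ p1)) = min(0, 0.5) = 0
~(~~~p1 /\ (p1 \/ p1)): Gödel ¬ of 0 = 1 (operand is 0)
(~~~(p3 \/ (((p3 /\ p2) \/ (p1 \/ (p2 /\ ~p2))) \/ p1)) -> ~(~~~p1 /\ (p1 \/ p1))): 0 ≤ 1, so result = 1

1.00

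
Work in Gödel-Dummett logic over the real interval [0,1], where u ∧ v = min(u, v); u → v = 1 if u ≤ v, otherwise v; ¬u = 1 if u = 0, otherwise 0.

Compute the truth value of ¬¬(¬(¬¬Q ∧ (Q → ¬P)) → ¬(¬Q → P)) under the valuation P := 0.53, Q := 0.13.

0.00

¬Q: Gödel ¬ of 0.13 = 0 (operand ≠ 0)
¬¬Q: Gödel ¬ of 0 = 1 (operand is 0)
¬P: Gödel ¬ of 0.53 = 0 (operand ≠ 0)
(Q → ¬P): 0.13 > 0, so result = 0
(¬¬Q ∧ (Q → ¬P)) = min(1, 0) = 0
¬(¬¬Q ∧ (Q → ¬P)): Gödel ¬ of 0 = 1 (operand is 0)
¬Q: Gödel ¬ of 0.13 = 0 (operand ≠ 0)
(¬Q → P): 0 ≤ 0.53, so result = 1
¬(¬Q → P): Gödel ¬ of 1 = 0 (operand ≠ 0)
(¬(¬¬Q ∧ (Q → ¬P)) → ¬(¬Q → P)): 1 > 0, so result = 0
¬(¬(¬¬Q ∧ (Q → ¬P)) → ¬(¬Q → P)): Gödel ¬ of 0 = 1 (operand is 0)
¬¬(¬(¬¬Q ∧ (Q → ¬P)) → ¬(¬Q → P)): Gödel ¬ of 1 = 0 (operand ≠ 0)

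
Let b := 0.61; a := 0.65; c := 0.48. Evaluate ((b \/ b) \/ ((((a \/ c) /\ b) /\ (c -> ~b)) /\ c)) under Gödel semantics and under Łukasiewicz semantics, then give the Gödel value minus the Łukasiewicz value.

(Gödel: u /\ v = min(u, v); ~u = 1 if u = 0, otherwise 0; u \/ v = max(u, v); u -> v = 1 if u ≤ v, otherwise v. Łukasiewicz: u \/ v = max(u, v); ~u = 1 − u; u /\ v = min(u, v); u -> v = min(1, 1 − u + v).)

0.00

Gödel evaluation:
  (b \/ b) = max(0.61, 0.61) = 0.61
  (a \/ c) = max(0.65, 0.48) = 0.65
  ((a \/ c) /\ b) = min(0.65, 0.61) = 0.61
  ~b: Gödel ¬ of 0.61 = 0 (operand ≠ 0)
  (c -> ~b): 0.48 > 0, so result = 0
  (((a \/ c) /\ b) /\ (c -> ~b)) = min(0.61, 0) = 0
  ((((a \/ c) /\ b) /\ (c -> ~b)) /\ c) = min(0, 0.48) = 0
  ((b \/ b) \/ ((((a \/ c) /\ b) /\ (c -> ~b)) /\ c)) = max(0.61, 0) = 0.61
  Gödel value = 0.61
Łukasiewicz evaluation:
  (b \/ b) = max(0.61, 0.61) = 0.61
  (a \/ c) = max(0.65, 0.48) = 0.65
  ((a \/ c) /\ b) = min(0.65, 0.61) = 0.61
  ~b: Łukasiewicz ¬ gives 1 − 0.61 = 0.39
  (c -> ~b): min(1, 1 − 0.48 + 0.39) = 0.91
  (((a \/ c) /\ b) /\ (c -> ~b)) = min(0.61, 0.91) = 0.61
  ((((a \/ c) /\ b) /\ (c -> ~b)) /\ c) = min(0.61, 0.48) = 0.48
  ((b \/ b) \/ ((((a \/ c) /\ b) /\ (c -> ~b)) /\ c)) = max(0.61, 0.48) = 0.61
  Łukasiewicz value = 0.61
Difference: 0.61 − 0.61 = 0.00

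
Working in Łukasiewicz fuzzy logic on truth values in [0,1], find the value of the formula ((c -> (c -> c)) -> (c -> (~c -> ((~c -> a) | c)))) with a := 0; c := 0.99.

1.00

(c -> c): min(1, 1 − 0.99 + 0.99) = 1
(c -> (c -> c)): min(1, 1 − 0.99 + 1) = 1
~c: Łukasiewicz ¬ gives 1 − 0.99 = 0.01
~c: Łukasiewicz ¬ gives 1 − 0.99 = 0.01
(~c -> a): min(1, 1 − 0.01 + 0) = 0.99
((~c -> a) | c) = max(0.99, 0.99) = 0.99
(~c -> ((~c -> a) | c)): min(1, 1 − 0.01 + 0.99) = 1
(c -> (~c -> ((~c -> a) | c))): min(1, 1 − 0.99 + 1) = 1
((c -> (c -> c)) -> (c -> (~c -> ((~c -> a) | c)))): min(1, 1 − 1 + 1) = 1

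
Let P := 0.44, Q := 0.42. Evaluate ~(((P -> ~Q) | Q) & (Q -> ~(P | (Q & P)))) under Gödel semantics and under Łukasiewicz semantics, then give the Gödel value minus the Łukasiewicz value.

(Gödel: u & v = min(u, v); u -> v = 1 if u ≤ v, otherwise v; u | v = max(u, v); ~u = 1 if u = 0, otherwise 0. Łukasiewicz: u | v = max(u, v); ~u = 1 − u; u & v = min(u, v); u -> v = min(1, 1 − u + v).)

1.00

Gödel evaluation:
  ~Q: Gödel ¬ of 0.42 = 0 (operand ≠ 0)
  (P -> ~Q): 0.44 > 0, so result = 0
  ((P -> ~Q) | Q) = max(0, 0.42) = 0.42
  (Q & P) = min(0.42, 0.44) = 0.42
  (P | (Q & P)) = max(0.44, 0.42) = 0.44
  ~(P | (Q & P)): Gödel ¬ of 0.44 = 0 (operand ≠ 0)
  (Q -> ~(P | (Q & P))): 0.42 > 0, so result = 0
  (((P -> ~Q) | Q) & (Q -> ~(P | (Q & P)))) = min(0.42, 0) = 0
  ~(((P -> ~Q) | Q) & (Q -> ~(P | (Q & P)))): Gödel ¬ of 0 = 1 (operand is 0)
  Gödel value = 1
Łukasiewicz evaluation:
  ~Q: Łukasiewicz ¬ gives 1 − 0.42 = 0.58
  (P -> ~Q): min(1, 1 − 0.44 + 0.58) = 1
  ((P -> ~Q) | Q) = max(1, 0.42) = 1
  (Q & P) = min(0.42, 0.44) = 0.42
  (P | (Q & P)) = max(0.44, 0.42) = 0.44
  ~(P | (Q & P)): Łukasiewicz ¬ gives 1 − 0.44 = 0.56
  (Q -> ~(P | (Q & P))): min(1, 1 − 0.42 + 0.56) = 1
  (((P -> ~Q) | Q) & (Q -> ~(P | (Q & P)))) = min(1, 1) = 1
  ~(((P -> ~Q) | Q) & (Q -> ~(P | (Q & P)))): Łukasiewicz ¬ gives 1 − 1 = 0
  Łukasiewicz value = 0
Difference: 1 − 0 = 1.00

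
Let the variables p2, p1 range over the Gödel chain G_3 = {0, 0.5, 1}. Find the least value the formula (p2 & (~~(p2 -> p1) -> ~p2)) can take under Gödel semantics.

The minimum is attained at p2 = 0, p1 = 0:
  (p2 -> p1): 0 ≤ 0, so result = 1
  ~(p2 -> p1): Gödel ¬ of 1 = 0 (operand ≠ 0)
  ~~(p2 -> p1): Gödel ¬ of 0 = 1 (operand is 0)
  ~p2: Gödel ¬ of 0 = 1 (operand is 0)
  (~~(p2 -> p1) -> ~p2): 1 ≤ 1, so result = 1
  (p2 & (~~(p2 -> p1) -> ~p2)) = min(0, 1) = 0
Checking all 9 assignments confirms none give a value below 0.00.

0.00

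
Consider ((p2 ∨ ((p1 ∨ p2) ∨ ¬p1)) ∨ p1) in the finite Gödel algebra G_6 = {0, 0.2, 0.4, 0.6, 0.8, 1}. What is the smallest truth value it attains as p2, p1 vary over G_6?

0.20

The minimum is attained at p2 = 0, p1 = 0.2:
  (p1 ∨ p2) = max(0.2, 0) = 0.2
  ¬p1: Gödel ¬ of 0.2 = 0 (operand ≠ 0)
  ((p1 ∨ p2) ∨ ¬p1) = max(0.2, 0) = 0.2
  (p2 ∨ ((p1 ∨ p2) ∨ ¬p1)) = max(0, 0.2) = 0.2
  ((p2 ∨ ((p1 ∨ p2) ∨ ¬p1)) ∨ p1) = max(0.2, 0.2) = 0.2
Checking all 36 assignments confirms none give a value below 0.20.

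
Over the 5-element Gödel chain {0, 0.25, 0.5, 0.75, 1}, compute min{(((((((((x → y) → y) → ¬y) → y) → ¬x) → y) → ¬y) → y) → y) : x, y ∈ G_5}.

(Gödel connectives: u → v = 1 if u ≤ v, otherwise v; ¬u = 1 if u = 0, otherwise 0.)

The minimum is attained at x = 0, y = 0.25:
  (x → y): 0 ≤ 0.25, so result = 1
  ((x → y) → y): 1 > 0.25, so result = 0.25
  ¬y: Gödel ¬ of 0.25 = 0 (operand ≠ 0)
  (((x → y) → y) → ¬y): 0.25 > 0, so result = 0
  ((((x → y) → y) → ¬y) → y): 0 ≤ 0.25, so result = 1
  ¬x: Gödel ¬ of 0 = 1 (operand is 0)
  (((((x → y) → y) → ¬y) → y) → ¬x): 1 ≤ 1, so result = 1
  ((((((x → y) → y) → ¬y) → y) → ¬x) → y): 1 > 0.25, so result = 0.25
  ¬y: Gödel ¬ of 0.25 = 0 (operand ≠ 0)
  (((((((x → y) → y) → ¬y) → y) → ¬x) → y) → ¬y): 0.25 > 0, so result = 0
  ((((((((x → y) → y) → ¬y) → y) → ¬x) → y) → ¬y) → y): 0 ≤ 0.25, so result = 1
  (((((((((x → y) → y) → ¬y) → y) → ¬x) → y) → ¬y) → y) → y): 1 > 0.25, so result = 0.25
Checking all 25 assignments confirms none give a value below 0.25.

0.25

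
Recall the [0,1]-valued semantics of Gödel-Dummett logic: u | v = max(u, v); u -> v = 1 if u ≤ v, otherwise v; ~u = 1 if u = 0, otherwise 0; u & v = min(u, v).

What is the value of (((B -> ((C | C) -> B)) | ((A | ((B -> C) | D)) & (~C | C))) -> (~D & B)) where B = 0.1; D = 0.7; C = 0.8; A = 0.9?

(C | C) = max(0.8, 0.8) = 0.8
((C | C) -> B): 0.8 > 0.1, so result = 0.1
(B -> ((C | C) -> B)): 0.1 ≤ 0.1, so result = 1
(B -> C): 0.1 ≤ 0.8, so result = 1
((B -> C) | D) = max(1, 0.7) = 1
(A | ((B -> C) | D)) = max(0.9, 1) = 1
~C: Gödel ¬ of 0.8 = 0 (operand ≠ 0)
(~C | C) = max(0, 0.8) = 0.8
((A | ((B -> C) | D)) & (~C | C)) = min(1, 0.8) = 0.8
((B -> ((C | C) -> B)) | ((A | ((B -> C) | D)) & (~C | C))) = max(1, 0.8) = 1
~D: Gödel ¬ of 0.7 = 0 (operand ≠ 0)
(~D & B) = min(0, 0.1) = 0
(((B -> ((C | C) -> B)) | ((A | ((B -> C) | D)) & (~C | C))) -> (~D & B)): 1 > 0, so result = 0

0.00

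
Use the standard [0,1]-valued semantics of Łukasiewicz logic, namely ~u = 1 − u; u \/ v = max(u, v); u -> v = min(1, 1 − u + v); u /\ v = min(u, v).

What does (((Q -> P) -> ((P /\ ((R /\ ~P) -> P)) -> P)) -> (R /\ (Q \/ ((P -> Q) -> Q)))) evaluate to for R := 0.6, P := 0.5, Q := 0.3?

0.50

(Q -> P): min(1, 1 − 0.3 + 0.5) = 1
~P: Łukasiewicz ¬ gives 1 − 0.5 = 0.5
(R /\ ~P) = min(0.6, 0.5) = 0.5
((R /\ ~P) -> P): min(1, 1 − 0.5 + 0.5) = 1
(P /\ ((R /\ ~P) -> P)) = min(0.5, 1) = 0.5
((P /\ ((R /\ ~P) -> P)) -> P): min(1, 1 − 0.5 + 0.5) = 1
((Q -> P) -> ((P /\ ((R /\ ~P) -> P)) -> P)): min(1, 1 − 1 + 1) = 1
(P -> Q): min(1, 1 − 0.5 + 0.3) = 0.8
((P -> Q) -> Q): min(1, 1 − 0.8 + 0.3) = 0.5
(Q \/ ((P -> Q) -> Q)) = max(0.3, 0.5) = 0.5
(R /\ (Q \/ ((P -> Q) -> Q))) = min(0.6, 0.5) = 0.5
(((Q -> P) -> ((P /\ ((R /\ ~P) -> P)) -> P)) -> (R /\ (Q \/ ((P -> Q) -> Q)))): min(1, 1 − 1 + 0.5) = 0.5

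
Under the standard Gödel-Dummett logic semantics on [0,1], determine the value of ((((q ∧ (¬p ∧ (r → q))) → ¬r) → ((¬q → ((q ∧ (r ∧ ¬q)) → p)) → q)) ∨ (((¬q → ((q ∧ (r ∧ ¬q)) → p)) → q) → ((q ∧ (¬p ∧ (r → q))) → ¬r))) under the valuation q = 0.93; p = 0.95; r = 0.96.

¬p: Gödel ¬ of 0.95 = 0 (operand ≠ 0)
(r → q): 0.96 > 0.93, so result = 0.93
(¬p ∧ (r → q)) = min(0, 0.93) = 0
(q ∧ (¬p ∧ (r → q))) = min(0.93, 0) = 0
¬r: Gödel ¬ of 0.96 = 0 (operand ≠ 0)
((q ∧ (¬p ∧ (r → q))) → ¬r): 0 ≤ 0, so result = 1
¬q: Gödel ¬ of 0.93 = 0 (operand ≠ 0)
¬q: Gödel ¬ of 0.93 = 0 (operand ≠ 0)
(r ∧ ¬q) = min(0.96, 0) = 0
(q ∧ (r ∧ ¬q)) = min(0.93, 0) = 0
((q ∧ (r ∧ ¬q)) → p): 0 ≤ 0.95, so result = 1
(¬q → ((q ∧ (r ∧ ¬q)) → p)): 0 ≤ 1, so result = 1
((¬q → ((q ∧ (r ∧ ¬q)) → p)) → q): 1 > 0.93, so result = 0.93
(((q ∧ (¬p ∧ (r → q))) → ¬r) → ((¬q → ((q ∧ (r ∧ ¬q)) → p)) → q)): 1 > 0.93, so result = 0.93
¬q: Gödel ¬ of 0.93 = 0 (operand ≠ 0)
¬q: Gödel ¬ of 0.93 = 0 (operand ≠ 0)
(r ∧ ¬q) = min(0.96, 0) = 0
(q ∧ (r ∧ ¬q)) = min(0.93, 0) = 0
((q ∧ (r ∧ ¬q)) → p): 0 ≤ 0.95, so result = 1
(¬q → ((q ∧ (r ∧ ¬q)) → p)): 0 ≤ 1, so result = 1
((¬q → ((q ∧ (r ∧ ¬q)) → p)) → q): 1 > 0.93, so result = 0.93
¬p: Gödel ¬ of 0.95 = 0 (operand ≠ 0)
(r → q): 0.96 > 0.93, so result = 0.93
(¬p ∧ (r → q)) = min(0, 0.93) = 0
(q ∧ (¬p ∧ (r → q))) = min(0.93, 0) = 0
¬r: Gödel ¬ of 0.96 = 0 (operand ≠ 0)
((q ∧ (¬p ∧ (r → q))) → ¬r): 0 ≤ 0, so result = 1
(((¬q → ((q ∧ (r ∧ ¬q)) → p)) → q) → ((q ∧ (¬p ∧ (r → q))) → ¬r)): 0.93 ≤ 1, so result = 1
((((q ∧ (¬p ∧ (r → q))) → ¬r) → ((¬q → ((q ∧ (r ∧ ¬q)) → p)) → q)) ∨ (((¬q → ((q ∧ (r ∧ ¬q)) → p)) → q) → ((q ∧ (¬p ∧ (r → q))) → ¬r))) = max(0.93, 1) = 1

1.00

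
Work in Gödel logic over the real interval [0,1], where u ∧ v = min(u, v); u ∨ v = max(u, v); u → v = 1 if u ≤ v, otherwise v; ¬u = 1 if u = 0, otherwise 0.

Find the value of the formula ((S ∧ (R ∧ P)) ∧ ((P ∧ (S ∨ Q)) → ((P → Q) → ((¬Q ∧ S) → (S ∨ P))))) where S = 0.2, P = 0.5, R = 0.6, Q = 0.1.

0.20

(R ∧ P) = min(0.6, 0.5) = 0.5
(S ∧ (R ∧ P)) = min(0.2, 0.5) = 0.2
(S ∨ Q) = max(0.2, 0.1) = 0.2
(P ∧ (S ∨ Q)) = min(0.5, 0.2) = 0.2
(P → Q): 0.5 > 0.1, so result = 0.1
¬Q: Gödel ¬ of 0.1 = 0 (operand ≠ 0)
(¬Q ∧ S) = min(0, 0.2) = 0
(S ∨ P) = max(0.2, 0.5) = 0.5
((¬Q ∧ S) → (S ∨ P)): 0 ≤ 0.5, so result = 1
((P → Q) → ((¬Q ∧ S) → (S ∨ P))): 0.1 ≤ 1, so result = 1
((P ∧ (S ∨ Q)) → ((P → Q) → ((¬Q ∧ S) → (S ∨ P)))): 0.2 ≤ 1, so result = 1
((S ∧ (R ∧ P)) ∧ ((P ∧ (S ∨ Q)) → ((P → Q) → ((¬Q ∧ S) → (S ∨ P))))) = min(0.2, 1) = 0.2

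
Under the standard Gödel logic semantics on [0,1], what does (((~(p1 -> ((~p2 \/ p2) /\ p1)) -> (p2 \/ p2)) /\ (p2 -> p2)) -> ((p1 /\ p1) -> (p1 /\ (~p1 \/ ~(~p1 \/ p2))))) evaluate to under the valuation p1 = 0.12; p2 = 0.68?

~p2: Gödel ¬ of 0.68 = 0 (operand ≠ 0)
(~p2 \/ p2) = max(0, 0.68) = 0.68
((~p2 \/ p2) /\ p1) = min(0.68, 0.12) = 0.12
(p1 -> ((~p2 \/ p2) /\ p1)): 0.12 ≤ 0.12, so result = 1
~(p1 -> ((~p2 \/ p2) /\ p1)): Gödel ¬ of 1 = 0 (operand ≠ 0)
(p2 \/ p2) = max(0.68, 0.68) = 0.68
(~(p1 -> ((~p2 \/ p2) /\ p1)) -> (p2 \/ p2)): 0 ≤ 0.68, so result = 1
(p2 -> p2): 0.68 ≤ 0.68, so result = 1
((~(p1 -> ((~p2 \/ p2) /\ p1)) -> (p2 \/ p2)) /\ (p2 -> p2)) = min(1, 1) = 1
(p1 /\ p1) = min(0.12, 0.12) = 0.12
~p1: Gödel ¬ of 0.12 = 0 (operand ≠ 0)
~p1: Gödel ¬ of 0.12 = 0 (operand ≠ 0)
(~p1 \/ p2) = max(0, 0.68) = 0.68
~(~p1 \/ p2): Gödel ¬ of 0.68 = 0 (operand ≠ 0)
(~p1 \/ ~(~p1 \/ p2)) = max(0, 0) = 0
(p1 /\ (~p1 \/ ~(~p1 \/ p2))) = min(0.12, 0) = 0
((p1 /\ p1) -> (p1 /\ (~p1 \/ ~(~p1 \/ p2)))): 0.12 > 0, so result = 0
(((~(p1 -> ((~p2 \/ p2) /\ p1)) -> (p2 \/ p2)) /\ (p2 -> p2)) -> ((p1 /\ p1) -> (p1 /\ (~p1 \/ ~(~p1 \/ p2))))): 1 > 0, so result = 0

0.00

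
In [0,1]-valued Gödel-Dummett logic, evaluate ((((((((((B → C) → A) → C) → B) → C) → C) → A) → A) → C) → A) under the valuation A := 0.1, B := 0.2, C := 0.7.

(B → C): 0.2 ≤ 0.7, so result = 1
((B → C) → A): 1 > 0.1, so result = 0.1
(((B → C) → A) → C): 0.1 ≤ 0.7, so result = 1
((((B → C) → A) → C) → B): 1 > 0.2, so result = 0.2
(((((B → C) → A) → C) → B) → C): 0.2 ≤ 0.7, so result = 1
((((((B → C) → A) → C) → B) → C) → C): 1 > 0.7, so result = 0.7
(((((((B → C) → A) → C) → B) → C) → C) → A): 0.7 > 0.1, so result = 0.1
((((((((B → C) → A) → C) → B) → C) → C) → A) → A): 0.1 ≤ 0.1, so result = 1
(((((((((B → C) → A) → C) → B) → C) → C) → A) → A) → C): 1 > 0.7, so result = 0.7
((((((((((B → C) → A) → C) → B) → C) → C) → A) → A) → C) → A): 0.7 > 0.1, so result = 0.1

0.10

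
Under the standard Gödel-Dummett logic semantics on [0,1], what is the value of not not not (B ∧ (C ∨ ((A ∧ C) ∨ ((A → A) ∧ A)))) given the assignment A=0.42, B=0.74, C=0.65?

(A ∧ C) = min(0.42, 0.65) = 0.42
(A → A): 0.42 ≤ 0.42, so result = 1
((A → A) ∧ A) = min(1, 0.42) = 0.42
((A ∧ C) ∨ ((A → A) ∧ A)) = max(0.42, 0.42) = 0.42
(C ∨ ((A ∧ C) ∨ ((A → A) ∧ A))) = max(0.65, 0.42) = 0.65
(B ∧ (C ∨ ((A ∧ C) ∨ ((A → A) ∧ A)))) = min(0.74, 0.65) = 0.65
not (B ∧ (C ∨ ((A ∧ C) ∨ ((A → A) ∧ A)))): Gödel ¬ of 0.65 = 0 (operand ≠ 0)
not not (B ∧ (C ∨ ((A ∧ C) ∨ ((A → A) ∧ A)))): Gödel ¬ of 0 = 1 (operand is 0)
not not not (B ∧ (C ∨ ((A ∧ C) ∨ ((A → A) ∧ A)))): Gödel ¬ of 1 = 0 (operand ≠ 0)

0.00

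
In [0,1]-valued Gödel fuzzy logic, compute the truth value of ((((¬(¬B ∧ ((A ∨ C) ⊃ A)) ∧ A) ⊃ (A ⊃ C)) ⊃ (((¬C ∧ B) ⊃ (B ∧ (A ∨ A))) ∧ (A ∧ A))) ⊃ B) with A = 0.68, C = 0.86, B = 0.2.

0.20

¬B: Gödel ¬ of 0.2 = 0 (operand ≠ 0)
(A ∨ C) = max(0.68, 0.86) = 0.86
((A ∨ C) ⊃ A): 0.86 > 0.68, so result = 0.68
(¬B ∧ ((A ∨ C) ⊃ A)) = min(0, 0.68) = 0
¬(¬B ∧ ((A ∨ C) ⊃ A)): Gödel ¬ of 0 = 1 (operand is 0)
(¬(¬B ∧ ((A ∨ C) ⊃ A)) ∧ A) = min(1, 0.68) = 0.68
(A ⊃ C): 0.68 ≤ 0.86, so result = 1
((¬(¬B ∧ ((A ∨ C) ⊃ A)) ∧ A) ⊃ (A ⊃ C)): 0.68 ≤ 1, so result = 1
¬C: Gödel ¬ of 0.86 = 0 (operand ≠ 0)
(¬C ∧ B) = min(0, 0.2) = 0
(A ∨ A) = max(0.68, 0.68) = 0.68
(B ∧ (A ∨ A)) = min(0.2, 0.68) = 0.2
((¬C ∧ B) ⊃ (B ∧ (A ∨ A))): 0 ≤ 0.2, so result = 1
(A ∧ A) = min(0.68, 0.68) = 0.68
(((¬C ∧ B) ⊃ (B ∧ (A ∨ A))) ∧ (A ∧ A)) = min(1, 0.68) = 0.68
(((¬(¬B ∧ ((A ∨ C) ⊃ A)) ∧ A) ⊃ (A ⊃ C)) ⊃ (((¬C ∧ B) ⊃ (B ∧ (A ∨ A))) ∧ (A ∧ A))): 1 > 0.68, so result = 0.68
((((¬(¬B ∧ ((A ∨ C) ⊃ A)) ∧ A) ⊃ (A ⊃ C)) ⊃ (((¬C ∧ B) ⊃ (B ∧ (A ∨ A))) ∧ (A ∧ A))) ⊃ B): 0.68 > 0.2, so result = 0.2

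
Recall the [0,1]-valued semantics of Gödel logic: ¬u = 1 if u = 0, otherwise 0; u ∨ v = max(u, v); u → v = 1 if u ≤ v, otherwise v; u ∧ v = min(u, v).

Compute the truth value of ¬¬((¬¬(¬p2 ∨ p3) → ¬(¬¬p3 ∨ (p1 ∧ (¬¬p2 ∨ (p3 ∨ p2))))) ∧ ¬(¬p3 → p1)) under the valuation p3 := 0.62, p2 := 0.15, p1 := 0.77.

¬p2: Gödel ¬ of 0.15 = 0 (operand ≠ 0)
(¬p2 ∨ p3) = max(0, 0.62) = 0.62
¬(¬p2 ∨ p3): Gödel ¬ of 0.62 = 0 (operand ≠ 0)
¬¬(¬p2 ∨ p3): Gödel ¬ of 0 = 1 (operand is 0)
¬p3: Gödel ¬ of 0.62 = 0 (operand ≠ 0)
¬¬p3: Gödel ¬ of 0 = 1 (operand is 0)
¬p2: Gödel ¬ of 0.15 = 0 (operand ≠ 0)
¬¬p2: Gödel ¬ of 0 = 1 (operand is 0)
(p3 ∨ p2) = max(0.62, 0.15) = 0.62
(¬¬p2 ∨ (p3 ∨ p2)) = max(1, 0.62) = 1
(p1 ∧ (¬¬p2 ∨ (p3 ∨ p2))) = min(0.77, 1) = 0.77
(¬¬p3 ∨ (p1 ∧ (¬¬p2 ∨ (p3 ∨ p2)))) = max(1, 0.77) = 1
¬(¬¬p3 ∨ (p1 ∧ (¬¬p2 ∨ (p3 ∨ p2)))): Gödel ¬ of 1 = 0 (operand ≠ 0)
(¬¬(¬p2 ∨ p3) → ¬(¬¬p3 ∨ (p1 ∧ (¬¬p2 ∨ (p3 ∨ p2))))): 1 > 0, so result = 0
¬p3: Gödel ¬ of 0.62 = 0 (operand ≠ 0)
(¬p3 → p1): 0 ≤ 0.77, so result = 1
¬(¬p3 → p1): Gödel ¬ of 1 = 0 (operand ≠ 0)
((¬¬(¬p2 ∨ p3) → ¬(¬¬p3 ∨ (p1 ∧ (¬¬p2 ∨ (p3 ∨ p2))))) ∧ ¬(¬p3 → p1)) = min(0, 0) = 0
¬((¬¬(¬p2 ∨ p3) → ¬(¬¬p3 ∨ (p1 ∧ (¬¬p2 ∨ (p3 ∨ p2))))) ∧ ¬(¬p3 → p1)): Gödel ¬ of 0 = 1 (operand is 0)
¬¬((¬¬(¬p2 ∨ p3) → ¬(¬¬p3 ∨ (p1 ∧ (¬¬p2 ∨ (p3 ∨ p2))))) ∧ ¬(¬p3 → p1)): Gödel ¬ of 1 = 0 (operand ≠ 0)

0.00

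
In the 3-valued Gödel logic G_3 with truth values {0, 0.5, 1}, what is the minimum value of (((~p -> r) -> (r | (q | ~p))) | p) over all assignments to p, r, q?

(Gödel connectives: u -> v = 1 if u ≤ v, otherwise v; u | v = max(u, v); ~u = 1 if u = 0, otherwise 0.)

The minimum is attained at p = 0.5, r = 0, q = 0:
  ~p: Gödel ¬ of 0.5 = 0 (operand ≠ 0)
  (~p -> r): 0 ≤ 0, so result = 1
  ~p: Gödel ¬ of 0.5 = 0 (operand ≠ 0)
  (q | ~p) = max(0, 0) = 0
  (r | (q | ~p)) = max(0, 0) = 0
  ((~p -> r) -> (r | (q | ~p))): 1 > 0, so result = 0
  (((~p -> r) -> (r | (q | ~p))) | p) = max(0, 0.5) = 0.5
Checking all 27 assignments confirms none give a value below 0.50.

0.50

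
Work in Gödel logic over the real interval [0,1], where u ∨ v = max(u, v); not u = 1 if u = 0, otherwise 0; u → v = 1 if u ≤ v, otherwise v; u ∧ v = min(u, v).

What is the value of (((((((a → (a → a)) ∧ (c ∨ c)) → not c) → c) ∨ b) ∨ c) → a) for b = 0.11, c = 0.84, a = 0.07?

0.07

(a → a): 0.07 ≤ 0.07, so result = 1
(a → (a → a)): 0.07 ≤ 1, so result = 1
(c ∨ c) = max(0.84, 0.84) = 0.84
((a → (a → a)) ∧ (c ∨ c)) = min(1, 0.84) = 0.84
not c: Gödel ¬ of 0.84 = 0 (operand ≠ 0)
(((a → (a → a)) ∧ (c ∨ c)) → not c): 0.84 > 0, so result = 0
((((a → (a → a)) ∧ (c ∨ c)) → not c) → c): 0 ≤ 0.84, so result = 1
(((((a → (a → a)) ∧ (c ∨ c)) → not c) → c) ∨ b) = max(1, 0.11) = 1
((((((a → (a → a)) ∧ (c ∨ c)) → not c) → c) ∨ b) ∨ c) = max(1, 0.84) = 1
(((((((a → (a → a)) ∧ (c ∨ c)) → not c) → c) ∨ b) ∨ c) → a): 1 > 0.07, so result = 0.07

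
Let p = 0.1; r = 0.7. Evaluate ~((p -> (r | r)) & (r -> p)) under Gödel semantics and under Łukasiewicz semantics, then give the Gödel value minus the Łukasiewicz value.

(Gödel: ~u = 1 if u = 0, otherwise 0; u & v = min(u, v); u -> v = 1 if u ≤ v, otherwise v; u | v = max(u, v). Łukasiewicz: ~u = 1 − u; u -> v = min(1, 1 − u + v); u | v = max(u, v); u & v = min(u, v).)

Gödel evaluation:
  (r | r) = max(0.7, 0.7) = 0.7
  (p -> (r | r)): 0.1 ≤ 0.7, so result = 1
  (r -> p): 0.7 > 0.1, so result = 0.1
  ((p -> (r | r)) & (r -> p)) = min(1, 0.1) = 0.1
  ~((p -> (r | r)) & (r -> p)): Gödel ¬ of 0.1 = 0 (operand ≠ 0)
  Gödel value = 0
Łukasiewicz evaluation:
  (r | r) = max(0.7, 0.7) = 0.7
  (p -> (r | r)): min(1, 1 − 0.1 + 0.7) = 1
  (r -> p): min(1, 1 − 0.7 + 0.1) = 0.4
  ((p -> (r | r)) & (r -> p)) = min(1, 0.4) = 0.4
  ~((p -> (r | r)) & (r -> p)): Łukasiewicz ¬ gives 1 − 0.4 = 0.6
  Łukasiewicz value = 0.6
Difference: 0 − 0.6 = -0.60

-0.60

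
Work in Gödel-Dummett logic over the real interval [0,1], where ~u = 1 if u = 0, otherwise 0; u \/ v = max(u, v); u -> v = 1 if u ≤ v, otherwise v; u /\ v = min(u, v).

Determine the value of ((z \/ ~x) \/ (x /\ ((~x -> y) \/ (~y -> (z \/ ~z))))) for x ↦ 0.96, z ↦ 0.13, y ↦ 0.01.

0.96

~x: Gödel ¬ of 0.96 = 0 (operand ≠ 0)
(z \/ ~x) = max(0.13, 0) = 0.13
~x: Gödel ¬ of 0.96 = 0 (operand ≠ 0)
(~x -> y): 0 ≤ 0.01, so result = 1
~y: Gödel ¬ of 0.01 = 0 (operand ≠ 0)
~z: Gödel ¬ of 0.13 = 0 (operand ≠ 0)
(z \/ ~z) = max(0.13, 0) = 0.13
(~y -> (z \/ ~z)): 0 ≤ 0.13, so result = 1
((~x -> y) \/ (~y -> (z \/ ~z))) = max(1, 1) = 1
(x /\ ((~x -> y) \/ (~y -> (z \/ ~z)))) = min(0.96, 1) = 0.96
((z \/ ~x) \/ (x /\ ((~x -> y) \/ (~y -> (z \/ ~z))))) = max(0.13, 0.96) = 0.96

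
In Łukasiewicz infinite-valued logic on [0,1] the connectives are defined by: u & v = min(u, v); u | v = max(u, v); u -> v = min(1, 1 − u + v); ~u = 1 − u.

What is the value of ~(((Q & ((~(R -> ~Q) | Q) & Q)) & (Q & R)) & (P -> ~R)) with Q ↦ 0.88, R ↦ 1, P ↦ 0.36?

0.36

~Q: Łukasiewicz ¬ gives 1 − 0.88 = 0.12
(R -> ~Q): min(1, 1 − 1 + 0.12) = 0.12
~(R -> ~Q): Łukasiewicz ¬ gives 1 − 0.12 = 0.88
(~(R -> ~Q) | Q) = max(0.88, 0.88) = 0.88
((~(R -> ~Q) | Q) & Q) = min(0.88, 0.88) = 0.88
(Q & ((~(R -> ~Q) | Q) & Q)) = min(0.88, 0.88) = 0.88
(Q & R) = min(0.88, 1) = 0.88
((Q & ((~(R -> ~Q) | Q) & Q)) & (Q & R)) = min(0.88, 0.88) = 0.88
~R: Łukasiewicz ¬ gives 1 − 1 = 0
(P -> ~R): min(1, 1 − 0.36 + 0) = 0.64
(((Q & ((~(R -> ~Q) | Q) & Q)) & (Q & R)) & (P -> ~R)) = min(0.88, 0.64) = 0.64
~(((Q & ((~(R -> ~Q) | Q) & Q)) & (Q & R)) & (P -> ~R)): Łukasiewicz ¬ gives 1 − 0.64 = 0.36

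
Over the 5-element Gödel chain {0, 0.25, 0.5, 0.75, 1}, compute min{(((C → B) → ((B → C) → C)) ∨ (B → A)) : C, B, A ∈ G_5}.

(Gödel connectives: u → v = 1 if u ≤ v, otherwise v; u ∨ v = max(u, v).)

The minimum is attained at C = 0.25, B = 0.25, A = 0:
  (C → B): 0.25 ≤ 0.25, so result = 1
  (B → C): 0.25 ≤ 0.25, so result = 1
  ((B → C) → C): 1 > 0.25, so result = 0.25
  ((C → B) → ((B → C) → C)): 1 > 0.25, so result = 0.25
  (B → A): 0.25 > 0, so result = 0
  (((C → B) → ((B → C) → C)) ∨ (B → A)) = max(0.25, 0) = 0.25
Checking all 125 assignments confirms none give a value below 0.25.

0.25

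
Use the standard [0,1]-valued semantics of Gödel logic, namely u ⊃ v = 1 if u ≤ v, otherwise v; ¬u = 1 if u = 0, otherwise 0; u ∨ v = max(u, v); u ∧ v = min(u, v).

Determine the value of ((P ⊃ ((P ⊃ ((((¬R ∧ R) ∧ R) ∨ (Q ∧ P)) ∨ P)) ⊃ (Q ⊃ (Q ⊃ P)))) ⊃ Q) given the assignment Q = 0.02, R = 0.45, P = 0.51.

¬R: Gödel ¬ of 0.45 = 0 (operand ≠ 0)
(¬R ∧ R) = min(0, 0.45) = 0
((¬R ∧ R) ∧ R) = min(0, 0.45) = 0
(Q ∧ P) = min(0.02, 0.51) = 0.02
(((¬R ∧ R) ∧ R) ∨ (Q ∧ P)) = max(0, 0.02) = 0.02
((((¬R ∧ R) ∧ R) ∨ (Q ∧ P)) ∨ P) = max(0.02, 0.51) = 0.51
(P ⊃ ((((¬R ∧ R) ∧ R) ∨ (Q ∧ P)) ∨ P)): 0.51 ≤ 0.51, so result = 1
(Q ⊃ P): 0.02 ≤ 0.51, so result = 1
(Q ⊃ (Q ⊃ P)): 0.02 ≤ 1, so result = 1
((P ⊃ ((((¬R ∧ R) ∧ R) ∨ (Q ∧ P)) ∨ P)) ⊃ (Q ⊃ (Q ⊃ P))): 1 ≤ 1, so result = 1
(P ⊃ ((P ⊃ ((((¬R ∧ R) ∧ R) ∨ (Q ∧ P)) ∨ P)) ⊃ (Q ⊃ (Q ⊃ P)))): 0.51 ≤ 1, so result = 1
((P ⊃ ((P ⊃ ((((¬R ∧ R) ∧ R) ∨ (Q ∧ P)) ∨ P)) ⊃ (Q ⊃ (Q ⊃ P)))) ⊃ Q): 1 > 0.02, so result = 0.02

0.02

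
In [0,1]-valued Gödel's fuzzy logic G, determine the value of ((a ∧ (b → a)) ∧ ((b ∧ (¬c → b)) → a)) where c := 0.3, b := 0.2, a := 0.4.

0.40

(b → a): 0.2 ≤ 0.4, so result = 1
(a ∧ (b → a)) = min(0.4, 1) = 0.4
¬c: Gödel ¬ of 0.3 = 0 (operand ≠ 0)
(¬c → b): 0 ≤ 0.2, so result = 1
(b ∧ (¬c → b)) = min(0.2, 1) = 0.2
((b ∧ (¬c → b)) → a): 0.2 ≤ 0.4, so result = 1
((a ∧ (b → a)) ∧ ((b ∧ (¬c → b)) → a)) = min(0.4, 1) = 0.4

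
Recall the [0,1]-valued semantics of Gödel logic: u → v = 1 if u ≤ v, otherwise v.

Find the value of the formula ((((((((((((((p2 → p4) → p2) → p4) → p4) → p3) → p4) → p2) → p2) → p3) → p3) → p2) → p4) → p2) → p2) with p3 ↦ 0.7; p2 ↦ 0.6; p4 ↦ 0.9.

(p2 → p4): 0.6 ≤ 0.9, so result = 1
((p2 → p4) → p2): 1 > 0.6, so result = 0.6
(((p2 → p4) → p2) → p4): 0.6 ≤ 0.9, so result = 1
((((p2 → p4) → p2) → p4) → p4): 1 > 0.9, so result = 0.9
(((((p2 → p4) → p2) → p4) → p4) → p3): 0.9 > 0.7, so result = 0.7
((((((p2 → p4) → p2) → p4) → p4) → p3) → p4): 0.7 ≤ 0.9, so result = 1
(((((((p2 → p4) → p2) → p4) → p4) → p3) → p4) → p2): 1 > 0.6, so result = 0.6
((((((((p2 → p4) → p2) → p4) → p4) → p3) → p4) → p2) → p2): 0.6 ≤ 0.6, so result = 1
(((((((((p2 → p4) → p2) → p4) → p4) → p3) → p4) → p2) → p2) → p3): 1 > 0.7, so result = 0.7
((((((((((p2 → p4) → p2) → p4) → p4) → p3) → p4) → p2) → p2) → p3) → p3): 0.7 ≤ 0.7, so result = 1
(((((((((((p2 → p4) → p2) → p4) → p4) → p3) → p4) → p2) → p2) → p3) → p3) → p2): 1 > 0.6, so result = 0.6
((((((((((((p2 → p4) → p2) → p4) → p4) → p3) → p4) → p2) → p2) → p3) → p3) → p2) → p4): 0.6 ≤ 0.9, so result = 1
(((((((((((((p2 → p4) → p2) → p4) → p4) → p3) → p4) → p2) → p2) → p3) → p3) → p2) → p4) → p2): 1 > 0.6, so result = 0.6
((((((((((((((p2 → p4) → p2) → p4) → p4) → p3) → p4) → p2) → p2) → p3) → p3) → p2) → p4) → p2) → p2): 0.6 ≤ 0.6, so result = 1

1.00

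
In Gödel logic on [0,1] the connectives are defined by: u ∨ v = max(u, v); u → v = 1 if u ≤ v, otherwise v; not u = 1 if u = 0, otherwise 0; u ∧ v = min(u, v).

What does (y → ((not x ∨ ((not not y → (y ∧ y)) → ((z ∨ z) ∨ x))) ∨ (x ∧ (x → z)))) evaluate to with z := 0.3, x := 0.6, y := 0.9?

0.60

not x: Gödel ¬ of 0.6 = 0 (operand ≠ 0)
not y: Gödel ¬ of 0.9 = 0 (operand ≠ 0)
not not y: Gödel ¬ of 0 = 1 (operand is 0)
(y ∧ y) = min(0.9, 0.9) = 0.9
(not not y → (y ∧ y)): 1 > 0.9, so result = 0.9
(z ∨ z) = max(0.3, 0.3) = 0.3
((z ∨ z) ∨ x) = max(0.3, 0.6) = 0.6
((not not y → (y ∧ y)) → ((z ∨ z) ∨ x)): 0.9 > 0.6, so result = 0.6
(not x ∨ ((not not y → (y ∧ y)) → ((z ∨ z) ∨ x))) = max(0, 0.6) = 0.6
(x → z): 0.6 > 0.3, so result = 0.3
(x ∧ (x → z)) = min(0.6, 0.3) = 0.3
((not x ∨ ((not not y → (y ∧ y)) → ((z ∨ z) ∨ x))) ∨ (x ∧ (x → z))) = max(0.6, 0.3) = 0.6
(y → ((not x ∨ ((not not y → (y ∧ y)) → ((z ∨ z) ∨ x))) ∨ (x ∧ (x → z)))): 0.9 > 0.6, so result = 0.6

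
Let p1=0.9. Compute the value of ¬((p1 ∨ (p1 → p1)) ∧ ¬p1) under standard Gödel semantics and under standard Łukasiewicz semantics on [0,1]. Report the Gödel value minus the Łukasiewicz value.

0.10

Gödel evaluation:
  (p1 → p1): 0.9 ≤ 0.9, so result = 1
  (p1 ∨ (p1 → p1)) = max(0.9, 1) = 1
  ¬p1: Gödel ¬ of 0.9 = 0 (operand ≠ 0)
  ((p1 ∨ (p1 → p1)) ∧ ¬p1) = min(1, 0) = 0
  ¬((p1 ∨ (p1 → p1)) ∧ ¬p1): Gödel ¬ of 0 = 1 (operand is 0)
  Gödel value = 1
Łukasiewicz evaluation:
  (p1 → p1): min(1, 1 − 0.9 + 0.9) = 1
  (p1 ∨ (p1 → p1)) = max(0.9, 1) = 1
  ¬p1: Łukasiewicz ¬ gives 1 − 0.9 = 0.1
  ((p1 ∨ (p1 → p1)) ∧ ¬p1) = min(1, 0.1) = 0.1
  ¬((p1 ∨ (p1 → p1)) ∧ ¬p1): Łukasiewicz ¬ gives 1 − 0.1 = 0.9
  Łukasiewicz value = 0.9
Difference: 1 − 0.9 = 0.10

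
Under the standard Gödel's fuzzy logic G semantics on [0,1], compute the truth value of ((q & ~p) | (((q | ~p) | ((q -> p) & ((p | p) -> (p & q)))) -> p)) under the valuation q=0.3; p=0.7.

~p: Gödel ¬ of 0.7 = 0 (operand ≠ 0)
(q & ~p) = min(0.3, 0) = 0
~p: Gödel ¬ of 0.7 = 0 (operand ≠ 0)
(q | ~p) = max(0.3, 0) = 0.3
(q -> p): 0.3 ≤ 0.7, so result = 1
(p | p) = max(0.7, 0.7) = 0.7
(p & q) = min(0.7, 0.3) = 0.3
((p | p) -> (p & q)): 0.7 > 0.3, so result = 0.3
((q -> p) & ((p | p) -> (p & q))) = min(1, 0.3) = 0.3
((q | ~p) | ((q -> p) & ((p | p) -> (p & q)))) = max(0.3, 0.3) = 0.3
(((q | ~p) | ((q -> p) & ((p | p) -> (p & q)))) -> p): 0.3 ≤ 0.7, so result = 1
((q & ~p) | (((q | ~p) | ((q -> p) & ((p | p) -> (p & q)))) -> p)) = max(0, 1) = 1

1.00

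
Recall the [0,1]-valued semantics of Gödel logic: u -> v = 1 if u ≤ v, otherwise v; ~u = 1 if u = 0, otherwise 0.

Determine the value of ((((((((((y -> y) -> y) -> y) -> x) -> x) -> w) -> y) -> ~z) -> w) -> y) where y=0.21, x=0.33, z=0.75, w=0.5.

0.21

(y -> y): 0.21 ≤ 0.21, so result = 1
((y -> y) -> y): 1 > 0.21, so result = 0.21
(((y -> y) -> y) -> y): 0.21 ≤ 0.21, so result = 1
((((y -> y) -> y) -> y) -> x): 1 > 0.33, so result = 0.33
(((((y -> y) -> y) -> y) -> x) -> x): 0.33 ≤ 0.33, so result = 1
((((((y -> y) -> y) -> y) -> x) -> x) -> w): 1 > 0.5, so result = 0.5
(((((((y -> y) -> y) -> y) -> x) -> x) -> w) -> y): 0.5 > 0.21, so result = 0.21
~z: Gödel ¬ of 0.75 = 0 (operand ≠ 0)
((((((((y -> y) -> y) -> y) -> x) -> x) -> w) -> y) -> ~z): 0.21 > 0, so result = 0
(((((((((y -> y) -> y) -> y) -> x) -> x) -> w) -> y) -> ~z) -> w): 0 ≤ 0.5, so result = 1
((((((((((y -> y) -> y) -> y) -> x) -> x) -> w) -> y) -> ~z) -> w) -> y): 1 > 0.21, so result = 0.21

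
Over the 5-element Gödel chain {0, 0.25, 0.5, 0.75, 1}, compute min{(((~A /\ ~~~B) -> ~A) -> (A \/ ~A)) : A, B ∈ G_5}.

0.25

The minimum is attained at A = 0.25, B = 0:
  ~A: Gödel ¬ of 0.25 = 0 (operand ≠ 0)
  ~B: Gödel ¬ of 0 = 1 (operand is 0)
  ~~B: Gödel ¬ of 1 = 0 (operand ≠ 0)
  ~~~B: Gödel ¬ of 0 = 1 (operand is 0)
  (~A /\ ~~~B) = min(0, 1) = 0
  ~A: Gödel ¬ of 0.25 = 0 (operand ≠ 0)
  ((~A /\ ~~~B) -> ~A): 0 ≤ 0, so result = 1
  ~A: Gödel ¬ of 0.25 = 0 (operand ≠ 0)
  (A \/ ~A) = max(0.25, 0) = 0.25
  (((~A /\ ~~~B) -> ~A) -> (A \/ ~A)): 1 > 0.25, so result = 0.25
Checking all 25 assignments confirms none give a value below 0.25.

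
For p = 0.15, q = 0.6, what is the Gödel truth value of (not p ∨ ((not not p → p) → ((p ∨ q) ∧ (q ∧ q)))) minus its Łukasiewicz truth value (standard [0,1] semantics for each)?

0.15

Gödel evaluation:
  not p: Gödel ¬ of 0.15 = 0 (operand ≠ 0)
  not p: Gödel ¬ of 0.15 = 0 (operand ≠ 0)
  not not p: Gödel ¬ of 0 = 1 (operand is 0)
  (not not p → p): 1 > 0.15, so result = 0.15
  (p ∨ q) = max(0.15, 0.6) = 0.6
  (q ∧ q) = min(0.6, 0.6) = 0.6
  ((p ∨ q) ∧ (q ∧ q)) = min(0.6, 0.6) = 0.6
  ((not not p → p) → ((p ∨ q) ∧ (q ∧ q))): 0.15 ≤ 0.6, so result = 1
  (not p ∨ ((not not p → p) → ((p ∨ q) ∧ (q ∧ q)))) = max(0, 1) = 1
  Gödel value = 1
Łukasiewicz evaluation:
  not p: Łukasiewicz ¬ gives 1 − 0.15 = 0.85
  not p: Łukasiewicz ¬ gives 1 − 0.15 = 0.85
  not not p: Łukasiewicz ¬ gives 1 − 0.85 = 0.15
  (not not p → p): min(1, 1 − 0.15 + 0.15) = 1
  (p ∨ q) = max(0.15, 0.6) = 0.6
  (q ∧ q) = min(0.6, 0.6) = 0.6
  ((p ∨ q) ∧ (q ∧ q)) = min(0.6, 0.6) = 0.6
  ((not not p → p) → ((p ∨ q) ∧ (q ∧ q))): min(1, 1 − 1 + 0.6) = 0.6
  (not p ∨ ((not not p → p) → ((p ∨ q) ∧ (q ∧ q)))) = max(0.85, 0.6) = 0.85
  Łukasiewicz value = 0.85
Difference: 1 − 0.85 = 0.15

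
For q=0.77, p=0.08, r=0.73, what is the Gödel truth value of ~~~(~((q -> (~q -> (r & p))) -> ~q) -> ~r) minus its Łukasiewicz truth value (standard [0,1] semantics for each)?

0.50

Gödel evaluation:
  ~q: Gödel ¬ of 0.77 = 0 (operand ≠ 0)
  (r & p) = min(0.73, 0.08) = 0.08
  (~q -> (r & p)): 0 ≤ 0.08, so result = 1
  (q -> (~q -> (r & p))): 0.77 ≤ 1, so result = 1
  ~q: Gödel ¬ of 0.77 = 0 (operand ≠ 0)
  ((q -> (~q -> (r & p))) -> ~q): 1 > 0, so result = 0
  ~((q -> (~q -> (r & p))) -> ~q): Gödel ¬ of 0 = 1 (operand is 0)
  ~r: Gödel ¬ of 0.73 = 0 (operand ≠ 0)
  (~((q -> (~q -> (r & p))) -> ~q) -> ~r): 1 > 0, so result = 0
  ~(~((q -> (~q -> (r & p))) -> ~q) -> ~r): Gödel ¬ of 0 = 1 (operand is 0)
  ~~(~((q -> (~q -> (r & p))) -> ~q) -> ~r): Gödel ¬ of 1 = 0 (operand ≠ 0)
  ~~~(~((q -> (~q -> (r & p))) -> ~q) -> ~r): Gödel ¬ of 0 = 1 (operand is 0)
  Gödel value = 1
Łukasiewicz evaluation:
  ~q: Łukasiewicz ¬ gives 1 − 0.77 = 0.23
  (r & p) = min(0.73, 0.08) = 0.08
  (~q -> (r & p)): min(1, 1 − 0.23 + 0.08) = 0.85
  (q -> (~q -> (r & p))): min(1, 1 − 0.77 + 0.85) = 1
  ~q: Łukasiewicz ¬ gives 1 − 0.77 = 0.23
  ((q -> (~q -> (r & p))) -> ~q): min(1, 1 − 1 + 0.23) = 0.23
  ~((q -> (~q -> (r & p))) -> ~q): Łukasiewicz ¬ gives 1 − 0.23 = 0.77
  ~r: Łukasiewicz ¬ gives 1 − 0.73 = 0.27
  (~((q -> (~q -> (r & p))) -> ~q) -> ~r): min(1, 1 − 0.77 + 0.27) = 0.5
  ~(~((q -> (~q -> (r & p))) -> ~q) -> ~r): Łukasiewicz ¬ gives 1 − 0.5 = 0.5
  ~~(~((q -> (~q -> (r & p))) -> ~q) -> ~r): Łukasiewicz ¬ gives 1 − 0.5 = 0.5
  ~~~(~((q -> (~q -> (r & p))) -> ~q) -> ~r): Łukasiewicz ¬ gives 1 − 0.5 = 0.5
  Łukasiewicz value = 0.5
Difference: 1 − 0.5 = 0.50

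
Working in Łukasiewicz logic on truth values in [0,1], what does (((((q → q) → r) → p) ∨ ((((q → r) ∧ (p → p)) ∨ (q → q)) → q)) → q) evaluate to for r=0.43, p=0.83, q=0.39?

0.39

(q → q): min(1, 1 − 0.39 + 0.39) = 1
((q → q) → r): min(1, 1 − 1 + 0.43) = 0.43
(((q → q) → r) → p): min(1, 1 − 0.43 + 0.83) = 1
(q → r): min(1, 1 − 0.39 + 0.43) = 1
(p → p): min(1, 1 − 0.83 + 0.83) = 1
((q → r) ∧ (p → p)) = min(1, 1) = 1
(q → q): min(1, 1 − 0.39 + 0.39) = 1
(((q → r) ∧ (p → p)) ∨ (q → q)) = max(1, 1) = 1
((((q → r) ∧ (p → p)) ∨ (q → q)) → q): min(1, 1 − 1 + 0.39) = 0.39
((((q → q) → r) → p) ∨ ((((q → r) ∧ (p → p)) ∨ (q → q)) → q)) = max(1, 0.39) = 1
(((((q → q) → r) → p) ∨ ((((q → r) ∧ (p → p)) ∨ (q → q)) → q)) → q): min(1, 1 − 1 + 0.39) = 0.39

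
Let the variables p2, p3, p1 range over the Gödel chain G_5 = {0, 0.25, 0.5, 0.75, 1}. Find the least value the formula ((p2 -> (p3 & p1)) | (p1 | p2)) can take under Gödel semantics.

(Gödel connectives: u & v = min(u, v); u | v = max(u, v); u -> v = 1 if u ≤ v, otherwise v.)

The minimum is attained at p2 = 0.25, p3 = 0, p1 = 0:
  (p3 & p1) = min(0, 0) = 0
  (p2 -> (p3 & p1)): 0.25 > 0, so result = 0
  (p1 | p2) = max(0, 0.25) = 0.25
  ((p2 -> (p3 & p1)) | (p1 | p2)) = max(0, 0.25) = 0.25
Checking all 125 assignments confirms none give a value below 0.25.

0.25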